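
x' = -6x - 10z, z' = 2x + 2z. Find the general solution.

Coefficient matrix A = [[-6, -10], [2, 2]].
Characteristic polynomial det(A - λI) = λ^2 + 4λ + 8 = 0.
Eigenvalues λ = -2 ± 2i (complex conjugate pair).
For λ=-2+2i: an eigenvector is (-1,0) - i(2,-1) = (-1 - 2i, 0 + i).
A real fundamental pair from Re and Im of e^((-2+2i)t)v: X_1 = e^(-2t)(cos(2t)·(-1,0) + sin(2t)·(2,-1)), X_2 = e^(-2t)(sin(2t)·(-1,0) - cos(2t)·(2,-1)).
General solution: c_1X_1 + c_2X_2.

x(t) = 2c_1e^(-2t)sin(2t) - c_1e^(-2t)cos(2t) - c_2e^(-2t)sin(2t) - 2c_2e^(-2t)cos(2t), z(t) = -c_1e^(-2t)sin(2t) + c_2e^(-2t)cos(2t)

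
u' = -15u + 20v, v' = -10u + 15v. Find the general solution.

Coefficient matrix A = [[-15, 20], [-10, 15]].
Characteristic polynomial det(A - λI) = λ^2 - 25 = 0.
Eigenvalues λ = -5, 5.
For λ=-5: (A-λI) row 1 is [-10, 20], so an eigenvector is (2, 1).
For λ=5: (A-λI) row 1 is [-20, 20], so an eigenvector is (-1, -1).
General solution: K_1e^(-5t)(2,1) + K_2e^(5t)(-1,-1).

u(t) = 2K_1e^(-5t) - K_2e^(5t), v(t) = K_1e^(-5t) - K_2e^(5t)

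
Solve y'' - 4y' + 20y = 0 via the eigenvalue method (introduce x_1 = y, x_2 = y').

Let x_1 = y, x_2 = y'. Then x_1' = x_2 and x_2' = -20x_1 + 4x_2.
A = [[0,1],[-20,4]]; det(A-λI) = λ^2 - 4λ + 20.
Eigenvalues λ = 2 ± 4i.

y(t) = C_1e^(2t)cos(4t) + C_2e^(2t)sin(4t)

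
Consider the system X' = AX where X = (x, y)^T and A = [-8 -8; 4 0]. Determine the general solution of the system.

Coefficient matrix A = [[-8, -8], [4, 0]].
Characteristic polynomial det(A - λI) = λ^2 + 8λ + 32 = 0.
Eigenvalues λ = -4 ± 4i (complex conjugate pair).
For λ=-4+4i: an eigenvector is (-1,1) - i(-1,0) = (-1 + i, 1).
A real fundamental pair from Re and Im of e^((-4+4i)t)v: X_1 = e^(-4t)(cos(4t)·(-1,1) + sin(4t)·(-1,0)), X_2 = e^(-4t)(sin(4t)·(-1,1) - cos(4t)·(-1,0)).
General solution: c_1X_1 + c_2X_2.

x(t) = -c_1e^(-4t)sin(4t) - c_1e^(-4t)cos(4t) - c_2e^(-4t)sin(4t) + c_2e^(-4t)cos(4t), y(t) = c_1e^(-4t)cos(4t) + c_2e^(-4t)sin(4t)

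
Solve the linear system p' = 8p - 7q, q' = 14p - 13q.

Coefficient matrix A = [[8, -7], [14, -13]].
Characteristic polynomial det(A - λI) = λ^2 + 5λ - 6 = 0.
Eigenvalues λ = -6, 1.
For λ=-6: (A-λI) row 1 is [14, -7], so an eigenvector is (-1, -2).
For λ=1: (A-λI) row 1 is [7, -7], so an eigenvector is (1, 1).
General solution: K_1e^(-6t)(-1,-2) + K_2e^(t)(1,1).

p(t) = -K_1e^(-6t) + K_2e^(t), q(t) = -2K_1e^(-6t) + K_2e^(t)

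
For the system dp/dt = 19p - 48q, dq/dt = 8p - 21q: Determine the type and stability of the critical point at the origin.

saddle

A = [[19,-48],[8,-21]]; det(A-λI) = λ^2 + 2λ - 15.
λ = -5, 3: opposite signs.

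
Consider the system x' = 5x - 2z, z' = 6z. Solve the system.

x(t) = 2c_1e^(6t) + c_2e^(5t), z(t) = -c_1e^(6t)

Coefficient matrix A = [[5, -2], [0, 6]].
Characteristic polynomial det(A - λI) = λ^2 - 11λ + 30 = 0.
Eigenvalues λ = 6, 5.
For λ=6: (A-λI) row 1 is [-1, -2], so an eigenvector is (2, -1).
For λ=5: (A-λI) row 1 is [0, -2], so an eigenvector is (1, 0).
General solution: c_1e^(6t)(2,-1) + c_2e^(5t)(1,0).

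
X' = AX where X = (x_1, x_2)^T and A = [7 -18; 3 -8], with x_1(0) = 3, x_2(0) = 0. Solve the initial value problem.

Coefficient matrix A = [[7, -18], [3, -8]].
Characteristic polynomial det(A - λI) = λ^2 + λ - 2 = 0.
Eigenvalues λ = -2, 1.
For λ=-2: (A-λI) row 1 is [9, -18], so an eigenvector is (-2, -1).
For λ=1: (A-λI) row 1 is [6, -18], so an eigenvector is (3, 1).
General solution: C_1e^(-2t)(-2,-1) + C_2e^(t)(3,1).
Applying x_1(0)=3, x_2(0)=0 gives C_1=3, C_2=3.

x_1(t) = 9e^(t) - 6e^(-2t), x_2(t) = 3e^(t) - 3e^(-2t)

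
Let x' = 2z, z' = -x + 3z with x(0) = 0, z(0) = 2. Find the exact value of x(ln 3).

A = [[0,2],[-1,3]]; eigenvalues λ = 2, 1.
Eigenvectors: (-1,-1) for λ=2, (-2,-1) for λ=1.
From the initial condition, c_1 = -4, c_2 = 2.
x(ln 3) = (-4)(3^2)(-1) + (2)(3^1)(-2) = 24.

24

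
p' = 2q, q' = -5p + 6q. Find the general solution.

Coefficient matrix A = [[0, 2], [-5, 6]].
Characteristic polynomial det(A - λI) = λ^2 - 6λ + 10 = 0.
Eigenvalues λ = 3 ± i (complex conjugate pair).
For λ=3+i: an eigenvector is (-1,-2) - i(-1,-1) = (-1 + i, -2 + i).
A real fundamental pair from Re and Im of e^((3+i)t)v: X_1 = e^(3t)(cos(t)·(-1,-2) + sin(t)·(-1,-1)), X_2 = e^(3t)(sin(t)·(-1,-2) - cos(t)·(-1,-1)).
General solution: K_1X_1 + K_2X_2.

p(t) = -K_1e^(3t)sin(t) - K_1e^(3t)cos(t) - K_2e^(3t)sin(t) + K_2e^(3t)cos(t), q(t) = -K_1e^(3t)sin(t) - 2K_1e^(3t)cos(t) - 2K_2e^(3t)sin(t) + K_2e^(3t)cos(t)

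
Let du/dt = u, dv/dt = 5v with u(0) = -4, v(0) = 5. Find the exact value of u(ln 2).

A = [[1,0],[0,5]]; eigenvalues λ = 5, 1.
Eigenvectors: (0,1) for λ=5, (-1,0) for λ=1.
From the initial condition, c_1 = 5, c_2 = 4.
u(ln 2) = (5)(2^5)(0) + (4)(2^1)(-1) = -8.

-8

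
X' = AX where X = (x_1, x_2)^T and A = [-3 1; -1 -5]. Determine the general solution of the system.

x_1(t) = c_1e^(-4t) + c_2te^(-4t) - c_2e^(-4t), x_2(t) = -c_1e^(-4t) - c_2te^(-4t) + 2c_2e^(-4t)

Coefficient matrix A = [[-3, 1], [-1, -5]].
Characteristic polynomial det(A - λI) = λ^2 + 8λ + 16 = 0.
Single eigenvalue λ = -4 with algebraic multiplicity 2.
Eigenvector v = (1,-1); generalized eigenvector w with (A-λI)w=v is (-1,2).
General solution: e^(-4t)[c_1·v + c_2·(t·v + w)].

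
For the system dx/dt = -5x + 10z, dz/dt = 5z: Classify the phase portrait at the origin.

saddle

A = [[-5,10],[0,5]]; det(A-λI) = λ^2 - 25.
λ = 5, -5: opposite signs.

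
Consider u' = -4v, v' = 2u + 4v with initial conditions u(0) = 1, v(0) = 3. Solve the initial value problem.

Coefficient matrix A = [[0, -4], [2, 4]].
Characteristic polynomial det(A - λI) = λ^2 - 4λ + 8 = 0.
Eigenvalues λ = 2 ± 2i (complex conjugate pair).
For λ=2+2i: an eigenvector is (1,0) - i(-1,1) = (1 + i, 0 - i).
A real fundamental pair from Re and Im of e^((2+2i)t)v: X_1 = e^(2t)(cos(2t)·(1,0) + sin(2t)·(-1,1)), X_2 = e^(2t)(sin(2t)·(1,0) - cos(2t)·(-1,1)).
General solution: c_1X_1 + c_2X_2.
Applying u(0)=1, v(0)=3 gives c_1=4, c_2=-3.

u(t) = -7e^(2t)sin(2t) + e^(2t)cos(2t), v(t) = 4e^(2t)sin(2t) + 3e^(2t)cos(2t)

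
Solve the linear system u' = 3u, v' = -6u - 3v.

u(t) = C_2e^(3t), v(t) = C_1e^(-3t) - C_2e^(3t)

Coefficient matrix A = [[3, 0], [-6, -3]].
Characteristic polynomial det(A - λI) = λ^2 - 9 = 0.
Eigenvalues λ = -3, 3.
For λ=-3: (A-λI) row 1 is [6, 0], so an eigenvector is (0, 1).
For λ=3: (A-λI) row 2 is [-6, -6], so an eigenvector is (1, -1).
General solution: C_1e^(-3t)(0,1) + C_2e^(3t)(1,-1).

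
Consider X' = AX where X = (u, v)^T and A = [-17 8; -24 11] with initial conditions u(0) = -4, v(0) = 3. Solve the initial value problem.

u(t) = 18e^(-t) - 22e^(-5t), v(t) = 36e^(-t) - 33e^(-5t)

Coefficient matrix A = [[-17, 8], [-24, 11]].
Characteristic polynomial det(A - λI) = λ^2 + 6λ + 5 = 0.
Eigenvalues λ = -1, -5.
For λ=-1: (A-λI) row 1 is [-16, 8], so an eigenvector is (-1, -2).
For λ=-5: (A-λI) row 1 is [-12, 8], so an eigenvector is (2, 3).
General solution: K_1e^(-t)(-1,-2) + K_2e^(-5t)(2,3).
Applying u(0)=-4, v(0)=3 gives K_1=-18, K_2=-11.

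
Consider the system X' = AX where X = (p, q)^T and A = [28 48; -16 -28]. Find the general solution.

p(t) = 2c_1e^(4t) + 3c_2e^(-4t), q(t) = -c_1e^(4t) - 2c_2e^(-4t)

Coefficient matrix A = [[28, 48], [-16, -28]].
Characteristic polynomial det(A - λI) = λ^2 - 16 = 0.
Eigenvalues λ = 4, -4.
For λ=4: (A-λI) row 1 is [24, 48], so an eigenvector is (2, -1).
For λ=-4: (A-λI) row 1 is [32, 48], so an eigenvector is (3, -2).
General solution: c_1e^(4t)(2,-1) + c_2e^(-4t)(3,-2).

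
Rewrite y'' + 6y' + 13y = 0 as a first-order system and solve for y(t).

y(t) = C_1e^(-3t)cos(2t) + C_2e^(-3t)sin(2t)

Let x_1 = y, x_2 = y'. Then x_1' = x_2 and x_2' = -13x_1 - 6x_2.
A = [[0,1],[-13,-6]]; det(A-λI) = λ^2 + 6λ + 13.
Eigenvalues λ = -3 ± 2i.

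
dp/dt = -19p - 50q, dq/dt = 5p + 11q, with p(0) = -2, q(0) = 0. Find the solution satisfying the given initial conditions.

p(t) = 6e^(-4t)sin(5t) - 2e^(-4t)cos(5t), q(t) = -2e^(-4t)sin(5t)

Coefficient matrix A = [[-19, -50], [5, 11]].
Characteristic polynomial det(A - λI) = λ^2 + 8λ + 41 = 0.
Eigenvalues λ = -4 ± 5i (complex conjugate pair).
For λ=-4+5i: an eigenvector is (3,-1) - i(1,0) = (3 - i, -1).
A real fundamental pair from Re and Im of e^((-4+5i)t)v: X_1 = e^(-4t)(cos(5t)·(3,-1) + sin(5t)·(1,0)), X_2 = e^(-4t)(sin(5t)·(3,-1) - cos(5t)·(1,0)).
General solution: c_1X_1 + c_2X_2.
Applying p(0)=-2, q(0)=0 gives c_1=0, c_2=2.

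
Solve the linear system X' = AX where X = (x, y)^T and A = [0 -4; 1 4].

Coefficient matrix A = [[0, -4], [1, 4]].
Characteristic polynomial det(A - λI) = λ^2 - 4λ + 4 = 0.
Single eigenvalue λ = 2 with algebraic multiplicity 2.
Eigenvector v = (2,-1); generalized eigenvector w with (A-λI)w=v is (3,-2).
General solution: e^(2t)[C_1·v + C_2·(t·v + w)].

x(t) = 2C_1e^(2t) + 2C_2te^(2t) + 3C_2e^(2t), y(t) = -C_1e^(2t) - C_2te^(2t) - 2C_2e^(2t)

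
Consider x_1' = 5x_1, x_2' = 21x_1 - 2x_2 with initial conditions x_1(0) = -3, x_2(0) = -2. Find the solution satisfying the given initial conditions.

x_1(t) = -3e^(5t), x_2(t) = -9e^(5t) + 7e^(-2t)

Coefficient matrix A = [[5, 0], [21, -2]].
Characteristic polynomial det(A - λI) = λ^2 - 3λ - 10 = 0.
Eigenvalues λ = -2, 5.
For λ=-2: (A-λI) row 1 is [7, 0], so an eigenvector is (0, -1).
For λ=5: (A-λI) row 2 is [21, -7], so an eigenvector is (-1, -3).
General solution: C_1e^(-2t)(0,-1) + C_2e^(5t)(-1,-3).
Applying x_1(0)=-3, x_2(0)=-2 gives C_1=-7, C_2=3.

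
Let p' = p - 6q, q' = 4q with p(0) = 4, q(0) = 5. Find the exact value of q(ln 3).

A = [[1,-6],[0,4]]; eigenvalues λ = 4, 1.
Eigenvectors: (-2,1) for λ=4, (1,0) for λ=1.
From the initial condition, c_1 = 5, c_2 = 14.
q(ln 3) = (5)(3^4)(1) + (14)(3^1)(0) = 405.

405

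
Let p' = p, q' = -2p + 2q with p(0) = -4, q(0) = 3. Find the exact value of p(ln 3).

-12

A = [[1,0],[-2,2]]; eigenvalues λ = 1, 2.
Eigenvectors: (-1,-2) for λ=1, (0,-1) for λ=2.
From the initial condition, c_1 = 4, c_2 = -11.
p(ln 3) = (4)(3^1)(-1) + (-11)(3^2)(0) = -12.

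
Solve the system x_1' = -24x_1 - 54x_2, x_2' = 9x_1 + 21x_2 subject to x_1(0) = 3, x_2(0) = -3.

x_1(t) = 12e^(3t) - 9e^(-6t), x_2(t) = -6e^(3t) + 3e^(-6t)

Coefficient matrix A = [[-24, -54], [9, 21]].
Characteristic polynomial det(A - λI) = λ^2 + 3λ - 18 = 0.
Eigenvalues λ = -6, 3.
For λ=-6: (A-λI) row 1 is [-18, -54], so an eigenvector is (3, -1).
For λ=3: (A-λI) row 1 is [-27, -54], so an eigenvector is (-2, 1).
General solution: C_1e^(-6t)(3,-1) + C_2e^(3t)(-2,1).
Applying x_1(0)=3, x_2(0)=-3 gives C_1=-3, C_2=-6.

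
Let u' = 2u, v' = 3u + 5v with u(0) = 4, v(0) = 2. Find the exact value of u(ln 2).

16

A = [[2,0],[3,5]]; eigenvalues λ = 2, 5.
Eigenvectors: (-1,1) for λ=2, (0,-1) for λ=5.
From the initial condition, c_1 = -4, c_2 = -6.
u(ln 2) = (-4)(2^2)(-1) + (-6)(2^5)(0) = 16.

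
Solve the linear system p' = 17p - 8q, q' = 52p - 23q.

Coefficient matrix A = [[17, -8], [52, -23]].
Characteristic polynomial det(A - λI) = λ^2 + 6λ + 25 = 0.
Eigenvalues λ = -3 ± 4i (complex conjugate pair).
For λ=-3+4i: an eigenvector is (1,3) - i(-1,-2) = (1 + i, 3 + 2i).
A real fundamental pair from Re and Im of e^((-3+4i)t)v: X_1 = e^(-3t)(cos(4t)·(1,3) + sin(4t)·(-1,-2)), X_2 = e^(-3t)(sin(4t)·(1,3) - cos(4t)·(-1,-2)).
General solution: C_1X_1 + C_2X_2.

p(t) = -C_1e^(-3t)sin(4t) + C_1e^(-3t)cos(4t) + C_2e^(-3t)sin(4t) + C_2e^(-3t)cos(4t), q(t) = -2C_1e^(-3t)sin(4t) + 3C_1e^(-3t)cos(4t) + 3C_2e^(-3t)sin(4t) + 2C_2e^(-3t)cos(4t)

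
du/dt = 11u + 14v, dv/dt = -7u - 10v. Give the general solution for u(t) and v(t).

u(t) = -2c_1e^(4t) - c_2e^(-3t), v(t) = c_1e^(4t) + c_2e^(-3t)

Coefficient matrix A = [[11, 14], [-7, -10]].
Characteristic polynomial det(A - λI) = λ^2 - λ - 12 = 0.
Eigenvalues λ = 4, -3.
For λ=4: (A-λI) row 1 is [7, 14], so an eigenvector is (-2, 1).
For λ=-3: (A-λI) row 1 is [14, 14], so an eigenvector is (-1, 1).
General solution: c_1e^(4t)(-2,1) + c_2e^(-3t)(-1,1).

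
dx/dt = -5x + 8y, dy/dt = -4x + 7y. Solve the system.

Coefficient matrix A = [[-5, 8], [-4, 7]].
Characteristic polynomial det(A - λI) = λ^2 - 2λ - 3 = 0.
Eigenvalues λ = -1, 3.
For λ=-1: (A-λI) row 1 is [-4, 8], so an eigenvector is (-2, -1).
For λ=3: (A-λI) row 1 is [-8, 8], so an eigenvector is (1, 1).
General solution: c_1e^(-t)(-2,-1) + c_2e^(3t)(1,1).

x(t) = -2c_1e^(-t) + c_2e^(3t), y(t) = -c_1e^(-t) + c_2e^(3t)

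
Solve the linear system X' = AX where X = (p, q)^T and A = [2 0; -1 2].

Coefficient matrix A = [[2, 0], [-1, 2]].
Characteristic polynomial det(A - λI) = λ^2 - 4λ + 4 = 0.
Single eigenvalue λ = 2 with algebraic multiplicity 2.
Eigenvector v = (0,1); generalized eigenvector w with (A-λI)w=v is (-1,0).
General solution: e^(2t)[K_1·v + K_2·(t·v + w)].

p(t) = -K_2e^(2t), q(t) = K_1e^(2t) + K_2te^(2t)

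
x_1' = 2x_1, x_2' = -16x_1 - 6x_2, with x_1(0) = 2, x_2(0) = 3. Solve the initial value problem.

x_1(t) = 2e^(2t), x_2(t) = -4e^(2t) + 7e^(-6t)

Coefficient matrix A = [[2, 0], [-16, -6]].
Characteristic polynomial det(A - λI) = λ^2 + 4λ - 12 = 0.
Eigenvalues λ = -6, 2.
For λ=-6: (A-λI) row 1 is [8, 0], so an eigenvector is (0, -1).
For λ=2: (A-λI) row 2 is [-16, -8], so an eigenvector is (1, -2).
General solution: C_1e^(-6t)(0,-1) + C_2e^(2t)(1,-2).
Applying x_1(0)=2, x_2(0)=3 gives C_1=-7, C_2=2.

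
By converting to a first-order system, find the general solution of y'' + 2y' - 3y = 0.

Let x_1 = y, x_2 = y'. Then x_1' = x_2 and x_2' = 3x_1 - 2x_2.
A = [[0,1],[3,-2]]; det(A-λI) = λ^2 + 2λ - 3.
Eigenvalues λ = -3, 1 with eigenvectors (1,-3), (1,1).

y(t) = K_1e^(-3t) + K_2e^(t)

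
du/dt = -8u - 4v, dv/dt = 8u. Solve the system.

u(t) = -C_1e^(-4t)cos(4t) - C_2e^(-4t)sin(4t), v(t) = -C_1e^(-4t)sin(4t) + C_1e^(-4t)cos(4t) + C_2e^(-4t)sin(4t) + C_2e^(-4t)cos(4t)

Coefficient matrix A = [[-8, -4], [8, 0]].
Characteristic polynomial det(A - λI) = λ^2 + 8λ + 32 = 0.
Eigenvalues λ = -4 ± 4i (complex conjugate pair).
For λ=-4+4i: an eigenvector is (-1,1) - i(0,-1) = (-1, 1 + i).
A real fundamental pair from Re and Im of e^((-4+4i)t)v: X_1 = e^(-4t)(cos(4t)·(-1,1) + sin(4t)·(0,-1)), X_2 = e^(-4t)(sin(4t)·(-1,1) - cos(4t)·(0,-1)).
General solution: C_1X_1 + C_2X_2.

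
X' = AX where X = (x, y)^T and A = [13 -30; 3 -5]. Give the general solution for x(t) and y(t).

x(t) = C_1e^(4t)sin(3t) - 3C_1e^(4t)cos(3t) - 3C_2e^(4t)sin(3t) - C_2e^(4t)cos(3t), y(t) = -C_1e^(4t)cos(3t) - C_2e^(4t)sin(3t)

Coefficient matrix A = [[13, -30], [3, -5]].
Characteristic polynomial det(A - λI) = λ^2 - 8λ + 25 = 0.
Eigenvalues λ = 4 ± 3i (complex conjugate pair).
For λ=4+3i: an eigenvector is (-3,-1) - i(1,0) = (-3 - i, -1).
A real fundamental pair from Re and Im of e^((4+3i)t)v: X_1 = e^(4t)(cos(3t)·(-3,-1) + sin(3t)·(1,0)), X_2 = e^(4t)(sin(3t)·(-3,-1) - cos(3t)·(1,0)).
General solution: C_1X_1 + C_2X_2.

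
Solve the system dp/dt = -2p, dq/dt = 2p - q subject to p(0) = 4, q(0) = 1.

p(t) = 4e^(-2t), q(t) = 9e^(-t) - 8e^(-2t)

Coefficient matrix A = [[-2, 0], [2, -1]].
Characteristic polynomial det(A - λI) = λ^2 + 3λ + 2 = 0.
Eigenvalues λ = -1, -2.
For λ=-1: (A-λI) row 1 is [-1, 0], so an eigenvector is (0, -1).
For λ=-2: (A-λI) row 2 is [2, 1], so an eigenvector is (1, -2).
General solution: C_1e^(-t)(0,-1) + C_2e^(-2t)(1,-2).
Applying p(0)=4, q(0)=1 gives C_1=-9, C_2=4.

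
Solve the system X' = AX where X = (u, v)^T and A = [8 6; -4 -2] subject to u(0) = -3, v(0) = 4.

u(t) = 3e^(4t) - 6e^(2t), v(t) = -2e^(4t) + 6e^(2t)

Coefficient matrix A = [[8, 6], [-4, -2]].
Characteristic polynomial det(A - λI) = λ^2 - 6λ + 8 = 0.
Eigenvalues λ = 2, 4.
For λ=2: (A-λI) row 1 is [6, 6], so an eigenvector is (-1, 1).
For λ=4: (A-λI) row 1 is [4, 6], so an eigenvector is (-3, 2).
General solution: K_1e^(2t)(-1,1) + K_2e^(4t)(-3,2).
Applying u(0)=-3, v(0)=4 gives K_1=6, K_2=-1.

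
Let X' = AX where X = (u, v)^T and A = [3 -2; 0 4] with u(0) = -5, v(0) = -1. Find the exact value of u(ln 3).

-27

A = [[3,-2],[0,4]]; eigenvalues λ = 3, 4.
Eigenvectors: (1,0) for λ=3, (-2,1) for λ=4.
From the initial condition, c_1 = -7, c_2 = -1.
u(ln 3) = (-7)(3^3)(1) + (-1)(3^4)(-2) = -27.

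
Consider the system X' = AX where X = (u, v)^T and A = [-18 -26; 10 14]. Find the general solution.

Coefficient matrix A = [[-18, -26], [10, 14]].
Characteristic polynomial det(A - λI) = λ^2 + 4λ + 8 = 0.
Eigenvalues λ = -2 ± 2i (complex conjugate pair).
For λ=-2+2i: an eigenvector is (3,-2) - i(2,-1) = (3 - 2i, -2 + i).
A real fundamental pair from Re and Im of e^((-2+2i)t)v: X_1 = e^(-2t)(cos(2t)·(3,-2) + sin(2t)·(2,-1)), X_2 = e^(-2t)(sin(2t)·(3,-2) - cos(2t)·(2,-1)).
General solution: C_1X_1 + C_2X_2.

u(t) = 2C_1e^(-2t)sin(2t) + 3C_1e^(-2t)cos(2t) + 3C_2e^(-2t)sin(2t) - 2C_2e^(-2t)cos(2t), v(t) = -C_1e^(-2t)sin(2t) - 2C_1e^(-2t)cos(2t) - 2C_2e^(-2t)sin(2t) + C_2e^(-2t)cos(2t)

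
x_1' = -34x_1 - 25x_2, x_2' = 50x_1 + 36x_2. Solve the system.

Coefficient matrix A = [[-34, -25], [50, 36]].
Characteristic polynomial det(A - λI) = λ^2 - 2λ + 26 = 0.
Eigenvalues λ = 1 ± 5i (complex conjugate pair).
For λ=1+5i: an eigenvector is (-2,3) - i(-1,1) = (-2 + i, 3 - i).
A real fundamental pair from Re and Im of e^((1+5i)t)v: X_1 = e^(t)(cos(5t)·(-2,3) + sin(5t)·(-1,1)), X_2 = e^(t)(sin(5t)·(-2,3) - cos(5t)·(-1,1)).
General solution: K_1X_1 + K_2X_2.

x_1(t) = -K_1e^(t)sin(5t) - 2K_1e^(t)cos(5t) - 2K_2e^(t)sin(5t) + K_2e^(t)cos(5t), x_2(t) = K_1e^(t)sin(5t) + 3K_1e^(t)cos(5t) + 3K_2e^(t)sin(5t) - K_2e^(t)cos(5t)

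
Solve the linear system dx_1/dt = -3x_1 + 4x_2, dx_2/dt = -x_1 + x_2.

x_1(t) = 2C_1e^(-t) + 2C_2te^(-t) + 3C_2e^(-t), x_2(t) = C_1e^(-t) + C_2te^(-t) + 2C_2e^(-t)

Coefficient matrix A = [[-3, 4], [-1, 1]].
Characteristic polynomial det(A - λI) = λ^2 + 2λ + 1 = 0.
Single eigenvalue λ = -1 with algebraic multiplicity 2.
Eigenvector v = (2,1); generalized eigenvector w with (A-λI)w=v is (3,2).
General solution: e^(-t)[C_1·v + C_2·(t·v + w)].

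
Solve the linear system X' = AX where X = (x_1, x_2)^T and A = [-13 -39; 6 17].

x_1(t) = -2C_1e^(2t)sin(3t) + 3C_1e^(2t)cos(3t) + 3C_2e^(2t)sin(3t) + 2C_2e^(2t)cos(3t), x_2(t) = C_1e^(2t)sin(3t) - C_1e^(2t)cos(3t) - C_2e^(2t)sin(3t) - C_2e^(2t)cos(3t)

Coefficient matrix A = [[-13, -39], [6, 17]].
Characteristic polynomial det(A - λI) = λ^2 - 4λ + 13 = 0.
Eigenvalues λ = 2 ± 3i (complex conjugate pair).
For λ=2+3i: an eigenvector is (3,-1) - i(-2,1) = (3 + 2i, -1 - i).
A real fundamental pair from Re and Im of e^((2+3i)t)v: X_1 = e^(2t)(cos(3t)·(3,-1) + sin(3t)·(-2,1)), X_2 = e^(2t)(sin(3t)·(3,-1) - cos(3t)·(-2,1)).
General solution: C_1X_1 + C_2X_2.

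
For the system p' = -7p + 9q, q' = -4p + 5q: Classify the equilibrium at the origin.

A = [[-7,9],[-4,5]]; det(A-λI) = λ^2 + 2λ + 1.
repeated λ = -1 with a single eigenvector.

stable improper node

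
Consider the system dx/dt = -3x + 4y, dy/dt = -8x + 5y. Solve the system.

x(t) = -C_1e^(t)cos(4t) - C_2e^(t)sin(4t), y(t) = C_1e^(t)sin(4t) - C_1e^(t)cos(4t) - C_2e^(t)sin(4t) - C_2e^(t)cos(4t)

Coefficient matrix A = [[-3, 4], [-8, 5]].
Characteristic polynomial det(A - λI) = λ^2 - 2λ + 17 = 0.
Eigenvalues λ = 1 ± 4i (complex conjugate pair).
For λ=1+4i: an eigenvector is (-1,-1) - i(0,1) = (-1, -1 - i).
A real fundamental pair from Re and Im of e^((1+4i)t)v: X_1 = e^(t)(cos(4t)·(-1,-1) + sin(4t)·(0,1)), X_2 = e^(t)(sin(4t)·(-1,-1) - cos(4t)·(0,1)).
General solution: C_1X_1 + C_2X_2.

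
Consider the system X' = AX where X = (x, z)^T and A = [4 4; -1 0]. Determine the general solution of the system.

x(t) = -2C_1e^(2t) - 2C_2te^(2t) + 3C_2e^(2t), z(t) = C_1e^(2t) + C_2te^(2t) - 2C_2e^(2t)

Coefficient matrix A = [[4, 4], [-1, 0]].
Characteristic polynomial det(A - λI) = λ^2 - 4λ + 4 = 0.
Single eigenvalue λ = 2 with algebraic multiplicity 2.
Eigenvector v = (-2,1); generalized eigenvector w with (A-λI)w=v is (3,-2).
General solution: e^(2t)[C_1·v + C_2·(t·v + w)].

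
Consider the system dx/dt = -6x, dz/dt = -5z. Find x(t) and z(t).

x(t) = -c_2e^(-6t), z(t) = c_1e^(-5t)

Coefficient matrix A = [[-6, 0], [0, -5]].
Characteristic polynomial det(A - λI) = λ^2 + 11λ + 30 = 0.
Eigenvalues λ = -5, -6.
For λ=-5: (A-λI) row 1 is [-1, 0], so an eigenvector is (0, 1).
For λ=-6: (A-λI) row 2 is [0, 1], so an eigenvector is (-1, 0).
General solution: c_1e^(-5t)(0,1) + c_2e^(-6t)(-1,0).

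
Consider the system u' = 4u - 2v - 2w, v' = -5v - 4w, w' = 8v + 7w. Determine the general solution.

Coefficient matrix A = [[4, -2, -2], [0, -5, -4], [0, 8, 7]].
det(A - λI) = 0 gives eigenvalues λ = 4, -1, 3.
For λ=4: eigenvector (1,0,0).
For λ=-1: eigenvector (0,-1,1).
For λ=3: eigenvector (2,-1,2).
General solution: c_1e^(4t)(1,0,0) + c_2e^(-t)(0,-1,1) + c_3e^(3t)(2,-1,2).

u(t) = c_1e^(4t) + 2c_3e^(3t), v(t) = -c_2e^(-t) - c_3e^(3t), w(t) = c_2e^(-t) + 2c_3e^(3t)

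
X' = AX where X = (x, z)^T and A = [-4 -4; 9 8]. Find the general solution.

x(t) = -2C_1e^(2t) - 2C_2te^(2t) - C_2e^(2t), z(t) = 3C_1e^(2t) + 3C_2te^(2t) + 2C_2e^(2t)

Coefficient matrix A = [[-4, -4], [9, 8]].
Characteristic polynomial det(A - λI) = λ^2 - 4λ + 4 = 0.
Single eigenvalue λ = 2 with algebraic multiplicity 2.
Eigenvector v = (-2,3); generalized eigenvector w with (A-λI)w=v is (-1,2).
General solution: e^(2t)[C_1·v + C_2·(t·v + w)].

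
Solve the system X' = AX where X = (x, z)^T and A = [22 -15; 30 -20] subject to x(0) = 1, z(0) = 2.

x(t) = -3e^(t)sin(3t) + e^(t)cos(3t), z(t) = -4e^(t)sin(3t) + 2e^(t)cos(3t)

Coefficient matrix A = [[22, -15], [30, -20]].
Characteristic polynomial det(A - λI) = λ^2 - 2λ + 10 = 0.
Eigenvalues λ = 1 ± 3i (complex conjugate pair).
For λ=1+3i: an eigenvector is (-1,-1) - i(-2,-3) = (-1 + 2i, -1 + 3i).
A real fundamental pair from Re and Im of e^((1+3i)t)v: X_1 = e^(t)(cos(3t)·(-1,-1) + sin(3t)·(-2,-3)), X_2 = e^(t)(sin(3t)·(-1,-1) - cos(3t)·(-2,-3)).
General solution: C_1X_1 + C_2X_2.
Applying x(0)=1, z(0)=2 gives C_1=1, C_2=1.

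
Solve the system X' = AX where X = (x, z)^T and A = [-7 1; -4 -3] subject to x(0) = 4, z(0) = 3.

x(t) = -5te^(-5t) + 4e^(-5t), z(t) = -10te^(-5t) + 3e^(-5t)

Coefficient matrix A = [[-7, 1], [-4, -3]].
Characteristic polynomial det(A - λI) = λ^2 + 10λ + 25 = 0.
Single eigenvalue λ = -5 with algebraic multiplicity 2.
Eigenvector v = (-1,-2); generalized eigenvector w with (A-λI)w=v is (0,-1).
General solution: e^(-5t)[K_1·v + K_2·(t·v + w)].
Applying x(0)=4, z(0)=3 gives K_1=-4, K_2=5.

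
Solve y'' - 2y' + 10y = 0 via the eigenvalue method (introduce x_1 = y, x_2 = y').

Let x_1 = y, x_2 = y'. Then x_1' = x_2 and x_2' = -10x_1 + 2x_2.
A = [[0,1],[-10,2]]; det(A-λI) = λ^2 - 2λ + 10.
Eigenvalues λ = 1 ± 3i.

y(t) = c_1e^(t)cos(3t) + c_2e^(t)sin(3t)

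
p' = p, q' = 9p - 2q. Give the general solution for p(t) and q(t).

p(t) = -C_1e^(t), q(t) = -3C_1e^(t) + C_2e^(-2t)

Coefficient matrix A = [[1, 0], [9, -2]].
Characteristic polynomial det(A - λI) = λ^2 + λ - 2 = 0.
Eigenvalues λ = 1, -2.
For λ=1: (A-λI) row 2 is [9, -3], so an eigenvector is (-1, -3).
For λ=-2: (A-λI) row 1 is [3, 0], so an eigenvector is (0, 1).
General solution: C_1e^(t)(-1,-3) + C_2e^(-2t)(0,1).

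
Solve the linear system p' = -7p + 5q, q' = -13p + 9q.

Coefficient matrix A = [[-7, 5], [-13, 9]].
Characteristic polynomial det(A - λI) = λ^2 - 2λ + 2 = 0.
Eigenvalues λ = 1 ± i (complex conjugate pair).
For λ=1+i: an eigenvector is (-2,-3) - i(1,2) = (-2 - i, -3 - 2i).
A real fundamental pair from Re and Im of e^((1+i)t)v: X_1 = e^(t)(cos(t)·(-2,-3) + sin(t)·(1,2)), X_2 = e^(t)(sin(t)·(-2,-3) - cos(t)·(1,2)).
General solution: c_1X_1 + c_2X_2.

p(t) = c_1e^(t)sin(t) - 2c_1e^(t)cos(t) - 2c_2e^(t)sin(t) - c_2e^(t)cos(t), q(t) = 2c_1e^(t)sin(t) - 3c_1e^(t)cos(t) - 3c_2e^(t)sin(t) - 2c_2e^(t)cos(t)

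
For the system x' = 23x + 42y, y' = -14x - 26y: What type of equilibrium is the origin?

saddle

A = [[23,42],[-14,-26]]; det(A-λI) = λ^2 + 3λ - 10.
λ = 2, -5: opposite signs.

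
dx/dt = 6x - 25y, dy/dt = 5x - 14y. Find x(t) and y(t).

Coefficient matrix A = [[6, -25], [5, -14]].
Characteristic polynomial det(A - λI) = λ^2 + 8λ + 41 = 0.
Eigenvalues λ = -4 ± 5i (complex conjugate pair).
For λ=-4+5i: an eigenvector is (1,0) - i(2,1) = (1 - 2i, 0 - i).
A real fundamental pair from Re and Im of e^((-4+5i)t)v: X_1 = e^(-4t)(cos(5t)·(1,0) + sin(5t)·(2,1)), X_2 = e^(-4t)(sin(5t)·(1,0) - cos(5t)·(2,1)).
General solution: K_1X_1 + K_2X_2.

x(t) = 2K_1e^(-4t)sin(5t) + K_1e^(-4t)cos(5t) + K_2e^(-4t)sin(5t) - 2K_2e^(-4t)cos(5t), y(t) = K_1e^(-4t)sin(5t) - K_2e^(-4t)cos(5t)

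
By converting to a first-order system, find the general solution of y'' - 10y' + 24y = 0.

y(t) = C_1e^(6t) + C_2e^(4t)

Let x_1 = y, x_2 = y'. Then x_1' = x_2 and x_2' = -24x_1 + 10x_2.
A = [[0,1],[-24,10]]; det(A-λI) = λ^2 - 10λ + 24.
Eigenvalues λ = 6, 4 with eigenvectors (1,6), (1,4).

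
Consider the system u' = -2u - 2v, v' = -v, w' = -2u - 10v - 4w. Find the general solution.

Coefficient matrix A = [[-2, -2, 0], [0, -1, 0], [-2, -10, -4]].
det(A - λI) = 0 gives eigenvalues λ = -1, -2, -4.
For λ=-1: eigenvector (-2,1,-2).
For λ=-2: eigenvector (1,0,-1).
For λ=-4: eigenvector (0,0,1).
General solution: C_1e^(-t)(-2,1,-2) + C_2e^(-2t)(1,0,-1) + C_3e^(-4t)(0,0,1).

u(t) = -2C_1e^(-t) + C_2e^(-2t), v(t) = C_1e^(-t), w(t) = -2C_1e^(-t) - C_2e^(-2t) + C_3e^(-4t)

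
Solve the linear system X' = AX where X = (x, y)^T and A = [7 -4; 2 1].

x(t) = C_1e^(3t) + 2C_2e^(5t), y(t) = C_1e^(3t) + C_2e^(5t)

Coefficient matrix A = [[7, -4], [2, 1]].
Characteristic polynomial det(A - λI) = λ^2 - 8λ + 15 = 0.
Eigenvalues λ = 3, 5.
For λ=3: (A-λI) row 1 is [4, -4], so an eigenvector is (1, 1).
For λ=5: (A-λI) row 1 is [2, -4], so an eigenvector is (2, 1).
General solution: C_1e^(3t)(1,1) + C_2e^(5t)(2,1).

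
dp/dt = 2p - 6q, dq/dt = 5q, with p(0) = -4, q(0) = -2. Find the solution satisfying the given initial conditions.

p(t) = 4e^(5t) - 8e^(2t), q(t) = -2e^(5t)

Coefficient matrix A = [[2, -6], [0, 5]].
Characteristic polynomial det(A - λI) = λ^2 - 7λ + 10 = 0.
Eigenvalues λ = 2, 5.
For λ=2: (A-λI) row 1 is [0, -6], so an eigenvector is (-1, 0).
For λ=5: (A-λI) row 1 is [-3, -6], so an eigenvector is (2, -1).
General solution: C_1e^(2t)(-1,0) + C_2e^(5t)(2,-1).
Applying p(0)=-4, q(0)=-2 gives C_1=8, C_2=2.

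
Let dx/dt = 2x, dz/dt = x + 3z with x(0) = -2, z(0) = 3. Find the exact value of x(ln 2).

A = [[2,0],[1,3]]; eigenvalues λ = 3, 2.
Eigenvectors: (0,-1) for λ=3, (-1,1) for λ=2.
From the initial condition, c_1 = -1, c_2 = 2.
x(ln 2) = (-1)(2^3)(0) + (2)(2^2)(-1) = -8.

-8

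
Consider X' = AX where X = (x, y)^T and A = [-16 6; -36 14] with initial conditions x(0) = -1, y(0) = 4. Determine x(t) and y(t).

Coefficient matrix A = [[-16, 6], [-36, 14]].
Characteristic polynomial det(A - λI) = λ^2 + 2λ - 8 = 0.
Eigenvalues λ = 2, -4.
For λ=2: (A-λI) row 1 is [-18, 6], so an eigenvector is (1, 3).
For λ=-4: (A-λI) row 1 is [-12, 6], so an eigenvector is (1, 2).
General solution: K_1e^(2t)(1,3) + K_2e^(-4t)(1,2).
Applying x(0)=-1, y(0)=4 gives K_1=6, K_2=-7.

x(t) = 6e^(2t) - 7e^(-4t), y(t) = 18e^(2t) - 14e^(-4t)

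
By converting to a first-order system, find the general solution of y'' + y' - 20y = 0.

Let x_1 = y, x_2 = y'. Then x_1' = x_2 and x_2' = 20x_1 - x_2.
A = [[0,1],[20,-1]]; det(A-λI) = λ^2 + λ - 20.
Eigenvalues λ = -5, 4 with eigenvectors (1,-5), (1,4).

y(t) = K_1e^(-5t) + K_2e^(4t)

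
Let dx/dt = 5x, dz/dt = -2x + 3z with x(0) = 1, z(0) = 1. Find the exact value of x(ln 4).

1024

A = [[5,0],[-2,3]]; eigenvalues λ = 3, 5.
Eigenvectors: (0,-1) for λ=3, (-1,1) for λ=5.
From the initial condition, c_1 = -2, c_2 = -1.
x(ln 4) = (-2)(4^3)(0) + (-1)(4^5)(-1) = 1024.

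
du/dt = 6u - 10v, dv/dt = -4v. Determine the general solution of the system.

Coefficient matrix A = [[6, -10], [0, -4]].
Characteristic polynomial det(A - λI) = λ^2 - 2λ - 24 = 0.
Eigenvalues λ = -4, 6.
For λ=-4: (A-λI) row 1 is [10, -10], so an eigenvector is (-1, -1).
For λ=6: (A-λI) row 1 is [0, -10], so an eigenvector is (1, 0).
General solution: K_1e^(-4t)(-1,-1) + K_2e^(6t)(1,0).

u(t) = -K_1e^(-4t) + K_2e^(6t), v(t) = -K_1e^(-4t)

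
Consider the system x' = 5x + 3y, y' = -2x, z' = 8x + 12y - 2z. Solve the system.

x(t) = 3c_1e^(3t) - c_2e^(2t), y(t) = -2c_1e^(3t) + c_2e^(2t), z(t) = c_2e^(2t) + c_3e^(-2t)

Coefficient matrix A = [[5, 3, 0], [-2, 0, 0], [8, 12, -2]].
det(A - λI) = 0 gives eigenvalues λ = 3, 2, -2.
For λ=3: eigenvector (3,-2,0).
For λ=2: eigenvector (-1,1,1).
For λ=-2: eigenvector (0,0,1).
General solution: c_1e^(3t)(3,-2,0) + c_2e^(2t)(-1,1,1) + c_3e^(-2t)(0,0,1).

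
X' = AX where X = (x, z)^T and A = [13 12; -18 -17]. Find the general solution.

Coefficient matrix A = [[13, 12], [-18, -17]].
Characteristic polynomial det(A - λI) = λ^2 + 4λ - 5 = 0.
Eigenvalues λ = 1, -5.
For λ=1: (A-λI) row 1 is [12, 12], so an eigenvector is (-1, 1).
For λ=-5: (A-λI) row 1 is [18, 12], so an eigenvector is (-2, 3).
General solution: c_1e^(t)(-1,1) + c_2e^(-5t)(-2,3).

x(t) = -c_1e^(t) - 2c_2e^(-5t), z(t) = c_1e^(t) + 3c_2e^(-5t)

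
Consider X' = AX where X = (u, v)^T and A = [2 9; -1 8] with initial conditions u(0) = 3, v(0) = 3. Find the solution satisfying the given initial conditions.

Coefficient matrix A = [[2, 9], [-1, 8]].
Characteristic polynomial det(A - λI) = λ^2 - 10λ + 25 = 0.
Single eigenvalue λ = 5 with algebraic multiplicity 2.
Eigenvector v = (-3,-1); generalized eigenvector w with (A-λI)w=v is (-2,-1).
General solution: e^(5t)[K_1·v + K_2·(t·v + w)].
Applying u(0)=3, v(0)=3 gives K_1=3, K_2=-6.

u(t) = 18te^(5t) + 3e^(5t), v(t) = 6te^(5t) + 3e^(5t)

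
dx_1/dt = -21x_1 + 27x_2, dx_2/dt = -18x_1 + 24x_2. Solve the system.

x_1(t) = -3K_1e^(-3t) - K_2e^(6t), x_2(t) = -2K_1e^(-3t) - K_2e^(6t)

Coefficient matrix A = [[-21, 27], [-18, 24]].
Characteristic polynomial det(A - λI) = λ^2 - 3λ - 18 = 0.
Eigenvalues λ = -3, 6.
For λ=-3: (A-λI) row 1 is [-18, 27], so an eigenvector is (-3, -2).
For λ=6: (A-λI) row 1 is [-27, 27], so an eigenvector is (-1, -1).
General solution: K_1e^(-3t)(-3,-2) + K_2e^(6t)(-1,-1).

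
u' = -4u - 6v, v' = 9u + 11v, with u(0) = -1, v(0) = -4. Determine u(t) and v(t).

Coefficient matrix A = [[-4, -6], [9, 11]].
Characteristic polynomial det(A - λI) = λ^2 - 7λ + 10 = 0.
Eigenvalues λ = 2, 5.
For λ=2: (A-λI) row 1 is [-6, -6], so an eigenvector is (1, -1).
For λ=5: (A-λI) row 1 is [-9, -6], so an eigenvector is (2, -3).
General solution: c_1e^(2t)(1,-1) + c_2e^(5t)(2,-3).
Applying u(0)=-1, v(0)=-4 gives c_1=-11, c_2=5.

u(t) = 10e^(5t) - 11e^(2t), v(t) = -15e^(5t) + 11e^(2t)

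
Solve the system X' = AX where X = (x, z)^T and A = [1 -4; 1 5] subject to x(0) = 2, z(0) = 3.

x(t) = -16te^(3t) + 2e^(3t), z(t) = 8te^(3t) + 3e^(3t)

Coefficient matrix A = [[1, -4], [1, 5]].
Characteristic polynomial det(A - λI) = λ^2 - 6λ + 9 = 0.
Single eigenvalue λ = 3 with algebraic multiplicity 2.
Eigenvector v = (-2,1); generalized eigenvector w with (A-λI)w=v is (-3,2).
General solution: e^(3t)[C_1·v + C_2·(t·v + w)].
Applying x(0)=2, z(0)=3 gives C_1=-13, C_2=8.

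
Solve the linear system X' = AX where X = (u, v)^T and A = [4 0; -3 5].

Coefficient matrix A = [[4, 0], [-3, 5]].
Characteristic polynomial det(A - λI) = λ^2 - 9λ + 20 = 0.
Eigenvalues λ = 5, 4.
For λ=5: (A-λI) row 1 is [-1, 0], so an eigenvector is (0, 1).
For λ=4: (A-λI) row 2 is [-3, 1], so an eigenvector is (1, 3).
General solution: c_1e^(5t)(0,1) + c_2e^(4t)(1,3).

u(t) = c_2e^(4t), v(t) = c_1e^(5t) + 3c_2e^(4t)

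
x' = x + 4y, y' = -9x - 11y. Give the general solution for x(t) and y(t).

x(t) = -2C_1e^(-5t) - 2C_2te^(-5t) + C_2e^(-5t), y(t) = 3C_1e^(-5t) + 3C_2te^(-5t) - 2C_2e^(-5t)

Coefficient matrix A = [[1, 4], [-9, -11]].
Characteristic polynomial det(A - λI) = λ^2 + 10λ + 25 = 0.
Single eigenvalue λ = -5 with algebraic multiplicity 2.
Eigenvector v = (-2,3); generalized eigenvector w with (A-λI)w=v is (1,-2).
General solution: e^(-5t)[C_1·v + C_2·(t·v + w)].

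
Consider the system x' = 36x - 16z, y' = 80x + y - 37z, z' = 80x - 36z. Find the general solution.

Coefficient matrix A = [[36, 0, -16], [80, 1, -37], [80, 0, -36]].
det(A - λI) = 0 gives eigenvalues λ = 4, 1, -4.
For λ=4: eigenvector (1,2,2).
For λ=1: eigenvector (0,1,0).
For λ=-4: eigenvector (2,5,5).
General solution: C_1e^(4t)(1,2,2) + C_2e^(t)(0,1,0) + C_3e^(-4t)(2,5,5).

x(t) = C_1e^(4t) + 2C_3e^(-4t), y(t) = 2C_1e^(4t) + C_2e^(t) + 5C_3e^(-4t), z(t) = 2C_1e^(4t) + 5C_3e^(-4t)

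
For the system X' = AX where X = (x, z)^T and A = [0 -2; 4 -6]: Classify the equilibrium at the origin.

A = [[0,-2],[4,-6]]; det(A-λI) = λ^2 + 6λ + 8.
λ = -4, -2: both negative.

stable node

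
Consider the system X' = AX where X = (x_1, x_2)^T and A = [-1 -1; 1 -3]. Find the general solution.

x_1(t) = -K_1e^(-2t) - K_2te^(-2t) - 3K_2e^(-2t), x_2(t) = -K_1e^(-2t) - K_2te^(-2t) - 2K_2e^(-2t)

Coefficient matrix A = [[-1, -1], [1, -3]].
Characteristic polynomial det(A - λI) = λ^2 + 4λ + 4 = 0.
Single eigenvalue λ = -2 with algebraic multiplicity 2.
Eigenvector v = (-1,-1); generalized eigenvector w with (A-λI)w=v is (-3,-2).
General solution: e^(-2t)[K_1·v + K_2·(t·v + w)].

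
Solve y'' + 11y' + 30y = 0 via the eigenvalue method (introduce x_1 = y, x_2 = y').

Let x_1 = y, x_2 = y'. Then x_1' = x_2 and x_2' = -30x_1 - 11x_2.
A = [[0,1],[-30,-11]]; det(A-λI) = λ^2 + 11λ + 30.
Eigenvalues λ = -6, -5 with eigenvectors (1,-6), (1,-5).

y(t) = c_1e^(-6t) + c_2e^(-5t)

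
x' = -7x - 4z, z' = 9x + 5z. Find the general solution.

x(t) = 2K_1e^(-t) + 2K_2te^(-t) + K_2e^(-t), z(t) = -3K_1e^(-t) - 3K_2te^(-t) - 2K_2e^(-t)

Coefficient matrix A = [[-7, -4], [9, 5]].
Characteristic polynomial det(A - λI) = λ^2 + 2λ + 1 = 0.
Single eigenvalue λ = -1 with algebraic multiplicity 2.
Eigenvector v = (2,-3); generalized eigenvector w with (A-λI)w=v is (1,-2).
General solution: e^(-t)[K_1·v + K_2·(t·v + w)].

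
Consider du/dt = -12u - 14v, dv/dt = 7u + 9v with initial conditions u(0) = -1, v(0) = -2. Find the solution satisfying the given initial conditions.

u(t) = 5e^(2t) - 6e^(-5t), v(t) = -5e^(2t) + 3e^(-5t)

Coefficient matrix A = [[-12, -14], [7, 9]].
Characteristic polynomial det(A - λI) = λ^2 + 3λ - 10 = 0.
Eigenvalues λ = 2, -5.
For λ=2: (A-λI) row 1 is [-14, -14], so an eigenvector is (-1, 1).
For λ=-5: (A-λI) row 1 is [-7, -14], so an eigenvector is (2, -1).
General solution: C_1e^(2t)(-1,1) + C_2e^(-5t)(2,-1).
Applying u(0)=-1, v(0)=-2 gives C_1=-5, C_2=-3.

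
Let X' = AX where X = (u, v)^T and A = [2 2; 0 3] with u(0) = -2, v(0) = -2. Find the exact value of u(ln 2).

A = [[2,2],[0,3]]; eigenvalues λ = 2, 3.
Eigenvectors: (1,0) for λ=2, (-2,-1) for λ=3.
From the initial condition, c_1 = 2, c_2 = 2.
u(ln 2) = (2)(2^2)(1) + (2)(2^3)(-2) = -24.

-24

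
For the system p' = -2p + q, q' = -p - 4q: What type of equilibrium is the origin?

A = [[-2,1],[-1,-4]]; det(A-λI) = λ^2 + 6λ + 9.
repeated λ = -3 with a single eigenvector.

stable improper node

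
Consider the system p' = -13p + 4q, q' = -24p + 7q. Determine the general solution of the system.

Coefficient matrix A = [[-13, 4], [-24, 7]].
Characteristic polynomial det(A - λI) = λ^2 + 6λ + 5 = 0.
Eigenvalues λ = -5, -1.
For λ=-5: (A-λI) row 1 is [-8, 4], so an eigenvector is (-1, -2).
For λ=-1: (A-λI) row 1 is [-12, 4], so an eigenvector is (-1, -3).
General solution: K_1e^(-5t)(-1,-2) + K_2e^(-t)(-1,-3).

p(t) = -K_1e^(-5t) - K_2e^(-t), q(t) = -2K_1e^(-5t) - 3K_2e^(-t)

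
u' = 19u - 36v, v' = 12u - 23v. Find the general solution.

u(t) = -3c_1e^(-5t) - 2c_2e^(t), v(t) = -2c_1e^(-5t) - c_2e^(t)

Coefficient matrix A = [[19, -36], [12, -23]].
Characteristic polynomial det(A - λI) = λ^2 + 4λ - 5 = 0.
Eigenvalues λ = -5, 1.
For λ=-5: (A-λI) row 1 is [24, -36], so an eigenvector is (-3, -2).
For λ=1: (A-λI) row 1 is [18, -36], so an eigenvector is (-2, -1).
General solution: c_1e^(-5t)(-3,-2) + c_2e^(t)(-2,-1).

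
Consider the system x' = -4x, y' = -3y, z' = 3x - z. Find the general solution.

x(t) = K_1e^(-4t), y(t) = K_3e^(-3t), z(t) = -K_1e^(-4t) + K_2e^(-t)

Coefficient matrix A = [[-4, 0, 0], [0, -3, 0], [3, 0, -1]].
det(A - λI) = 0 gives eigenvalues λ = -4, -1, -3.
For λ=-4: eigenvector (1,0,-1).
For λ=-1: eigenvector (0,0,1).
For λ=-3: eigenvector (0,1,0).
General solution: K_1e^(-4t)(1,0,-1) + K_2e^(-t)(0,0,1) + K_3e^(-3t)(0,1,0).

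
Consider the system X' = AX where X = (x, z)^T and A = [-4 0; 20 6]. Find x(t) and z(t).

x(t) = C_1e^(-4t), z(t) = -2C_1e^(-4t) - C_2e^(6t)

Coefficient matrix A = [[-4, 0], [20, 6]].
Characteristic polynomial det(A - λI) = λ^2 - 2λ - 24 = 0.
Eigenvalues λ = -4, 6.
For λ=-4: (A-λI) row 2 is [20, 10], so an eigenvector is (1, -2).
For λ=6: (A-λI) row 1 is [-10, 0], so an eigenvector is (0, -1).
General solution: C_1e^(-4t)(1,-2) + C_2e^(6t)(0,-1).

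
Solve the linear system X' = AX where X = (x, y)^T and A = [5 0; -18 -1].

x(t) = K_1e^(5t), y(t) = -3K_1e^(5t) - K_2e^(-t)

Coefficient matrix A = [[5, 0], [-18, -1]].
Characteristic polynomial det(A - λI) = λ^2 - 4λ - 5 = 0.
Eigenvalues λ = 5, -1.
For λ=5: (A-λI) row 2 is [-18, -6], so an eigenvector is (1, -3).
For λ=-1: (A-λI) row 1 is [6, 0], so an eigenvector is (0, -1).
General solution: K_1e^(5t)(1,-3) + K_2e^(-t)(0,-1).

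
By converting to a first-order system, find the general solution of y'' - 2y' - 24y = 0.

y(t) = K_1e^(6t) + K_2e^(-4t)

Let x_1 = y, x_2 = y'. Then x_1' = x_2 and x_2' = 24x_1 + 2x_2.
A = [[0,1],[24,2]]; det(A-λI) = λ^2 - 2λ - 24.
Eigenvalues λ = 6, -4 with eigenvectors (1,6), (1,-4).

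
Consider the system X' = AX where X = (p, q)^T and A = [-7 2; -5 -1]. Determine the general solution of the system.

p(t) = -K_1e^(-4t)sin(t) + K_1e^(-4t)cos(t) + K_2e^(-4t)sin(t) + K_2e^(-4t)cos(t), q(t) = -2K_1e^(-4t)sin(t) + K_1e^(-4t)cos(t) + K_2e^(-4t)sin(t) + 2K_2e^(-4t)cos(t)

Coefficient matrix A = [[-7, 2], [-5, -1]].
Characteristic polynomial det(A - λI) = λ^2 + 8λ + 17 = 0.
Eigenvalues λ = -4 ± i (complex conjugate pair).
For λ=-4+i: an eigenvector is (1,1) - i(-1,-2) = (1 + i, 1 + 2i).
A real fundamental pair from Re and Im of e^((-4+i)t)v: X_1 = e^(-4t)(cos(t)·(1,1) + sin(t)·(-1,-2)), X_2 = e^(-4t)(sin(t)·(1,1) - cos(t)·(-1,-2)).
General solution: K_1X_1 + K_2X_2.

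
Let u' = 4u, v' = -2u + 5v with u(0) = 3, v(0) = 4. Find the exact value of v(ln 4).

A = [[4,0],[-2,5]]; eigenvalues λ = 5, 4.
Eigenvectors: (0,1) for λ=5, (-1,-2) for λ=4.
From the initial condition, c_1 = -2, c_2 = -3.
v(ln 4) = (-2)(4^5)(1) + (-3)(4^4)(-2) = -512.

-512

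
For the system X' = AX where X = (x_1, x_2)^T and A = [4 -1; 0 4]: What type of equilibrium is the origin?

A = [[4,-1],[0,4]]; det(A-λI) = λ^2 - 8λ + 16.
repeated λ = 4 with a single eigenvector.

unstable improper node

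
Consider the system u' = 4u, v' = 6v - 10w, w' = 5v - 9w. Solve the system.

u(t) = c_1e^(4t), v(t) = 2c_2e^(t) + c_3e^(-4t), w(t) = c_2e^(t) + c_3e^(-4t)

Coefficient matrix A = [[4, 0, 0], [0, 6, -10], [0, 5, -9]].
det(A - λI) = 0 gives eigenvalues λ = 4, 1, -4.
For λ=4: eigenvector (1,0,0).
For λ=1: eigenvector (0,2,1).
For λ=-4: eigenvector (0,1,1).
General solution: c_1e^(4t)(1,0,0) + c_2e^(t)(0,2,1) + c_3e^(-4t)(0,1,1).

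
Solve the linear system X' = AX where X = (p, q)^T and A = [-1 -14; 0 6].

p(t) = -K_1e^(-t) - 2K_2e^(6t), q(t) = K_2e^(6t)

Coefficient matrix A = [[-1, -14], [0, 6]].
Characteristic polynomial det(A - λI) = λ^2 - 5λ - 6 = 0.
Eigenvalues λ = -1, 6.
For λ=-1: (A-λI) row 1 is [0, -14], so an eigenvector is (-1, 0).
For λ=6: (A-λI) row 1 is [-7, -14], so an eigenvector is (-2, 1).
General solution: K_1e^(-t)(-1,0) + K_2e^(6t)(-2,1).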